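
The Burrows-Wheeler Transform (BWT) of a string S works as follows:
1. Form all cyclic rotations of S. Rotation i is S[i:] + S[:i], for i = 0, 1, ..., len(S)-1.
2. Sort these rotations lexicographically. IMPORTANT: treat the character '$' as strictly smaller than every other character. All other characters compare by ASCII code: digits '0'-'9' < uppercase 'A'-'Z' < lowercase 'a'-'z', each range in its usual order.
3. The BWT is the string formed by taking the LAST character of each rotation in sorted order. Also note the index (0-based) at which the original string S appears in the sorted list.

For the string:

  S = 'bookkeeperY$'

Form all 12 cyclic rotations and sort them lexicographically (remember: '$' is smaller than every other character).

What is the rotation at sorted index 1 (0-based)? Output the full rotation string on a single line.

Answer: Y$bookkeeper

Derivation:
All 12 rotations (rotation i = S[i:]+S[:i]):
  rot[0] = bookkeeperY$
  rot[1] = ookkeeperY$b
  rot[2] = okkeeperY$bo
  rot[3] = kkeeperY$boo
  rot[4] = keeperY$book
  rot[5] = eeperY$bookk
  rot[6] = eperY$bookke
  rot[7] = perY$bookkee
  rot[8] = erY$bookkeep
  rot[9] = rY$bookkeepe
  rot[10] = Y$bookkeeper
  rot[11] = $bookkeeperY
Sorted (with $ < everything):
  sorted[0] = $bookkeeperY
  sorted[1] = Y$bookkeeper
  sorted[2] = bookkeeperY$
  sorted[3] = eeperY$bookk
  sorted[4] = eperY$bookke
  sorted[5] = erY$bookkeep
  sorted[6] = keeperY$book
  sorted[7] = kkeeperY$boo
  sorted[8] = okkeeperY$bo
  sorted[9] = ookkeeperY$b
  sorted[10] = perY$bookkee
  sorted[11] = rY$bookkeepe
sorted[1] = Y$bookkeeper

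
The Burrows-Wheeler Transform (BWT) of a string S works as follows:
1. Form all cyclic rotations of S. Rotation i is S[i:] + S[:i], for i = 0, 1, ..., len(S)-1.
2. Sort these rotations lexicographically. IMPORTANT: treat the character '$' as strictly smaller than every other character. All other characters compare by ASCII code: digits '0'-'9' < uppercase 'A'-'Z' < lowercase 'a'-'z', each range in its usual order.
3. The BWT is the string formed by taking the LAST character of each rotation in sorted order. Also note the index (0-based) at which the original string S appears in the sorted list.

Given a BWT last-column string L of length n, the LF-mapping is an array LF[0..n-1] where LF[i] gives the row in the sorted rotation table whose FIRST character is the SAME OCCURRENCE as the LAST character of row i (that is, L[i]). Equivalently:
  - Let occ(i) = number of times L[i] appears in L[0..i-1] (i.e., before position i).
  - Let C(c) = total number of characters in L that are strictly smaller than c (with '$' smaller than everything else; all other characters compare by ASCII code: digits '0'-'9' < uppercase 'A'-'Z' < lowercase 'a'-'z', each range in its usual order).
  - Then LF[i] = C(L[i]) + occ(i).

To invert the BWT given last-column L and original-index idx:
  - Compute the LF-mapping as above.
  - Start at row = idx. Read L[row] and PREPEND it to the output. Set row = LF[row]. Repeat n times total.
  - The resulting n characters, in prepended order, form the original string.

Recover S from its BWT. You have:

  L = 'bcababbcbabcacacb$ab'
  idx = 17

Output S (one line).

Answer: cbbababccaaabbacbcb$

Derivation:
LF mapping: 7 15 1 8 2 9 10 16 11 3 12 17 4 18 5 19 13 0 6 14
Walk LF starting at row 17, prepending L[row]:
  step 1: row=17, L[17]='$', prepend. Next row=LF[17]=0
  step 2: row=0, L[0]='b', prepend. Next row=LF[0]=7
  step 3: row=7, L[7]='c', prepend. Next row=LF[7]=16
  step 4: row=16, L[16]='b', prepend. Next row=LF[16]=13
  step 5: row=13, L[13]='c', prepend. Next row=LF[13]=18
  step 6: row=18, L[18]='a', prepend. Next row=LF[18]=6
  step 7: row=6, L[6]='b', prepend. Next row=LF[6]=10
  step 8: row=10, L[10]='b', prepend. Next row=LF[10]=12
  step 9: row=12, L[12]='a', prepend. Next row=LF[12]=4
  step 10: row=4, L[4]='a', prepend. Next row=LF[4]=2
  step 11: row=2, L[2]='a', prepend. Next row=LF[2]=1
  step 12: row=1, L[1]='c', prepend. Next row=LF[1]=15
  step 13: row=15, L[15]='c', prepend. Next row=LF[15]=19
  step 14: row=19, L[19]='b', prepend. Next row=LF[19]=14
  step 15: row=14, L[14]='a', prepend. Next row=LF[14]=5
  step 16: row=5, L[5]='b', prepend. Next row=LF[5]=9
  step 17: row=9, L[9]='a', prepend. Next row=LF[9]=3
  step 18: row=3, L[3]='b', prepend. Next row=LF[3]=8
  step 19: row=8, L[8]='b', prepend. Next row=LF[8]=11
  step 20: row=11, L[11]='c', prepend. Next row=LF[11]=17
Reversed output: cbbababccaaabbacbcb$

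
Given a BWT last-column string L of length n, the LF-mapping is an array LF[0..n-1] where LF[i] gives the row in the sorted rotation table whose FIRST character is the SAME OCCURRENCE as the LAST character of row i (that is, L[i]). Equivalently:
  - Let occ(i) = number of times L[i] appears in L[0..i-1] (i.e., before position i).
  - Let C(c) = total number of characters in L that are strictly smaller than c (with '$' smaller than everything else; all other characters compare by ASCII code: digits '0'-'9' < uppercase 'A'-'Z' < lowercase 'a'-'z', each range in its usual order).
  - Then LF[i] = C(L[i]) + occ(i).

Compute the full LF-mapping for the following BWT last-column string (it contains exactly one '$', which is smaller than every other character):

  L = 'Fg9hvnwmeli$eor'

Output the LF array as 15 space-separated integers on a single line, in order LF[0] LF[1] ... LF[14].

Answer: 2 5 1 6 13 10 14 9 3 8 7 0 4 11 12

Derivation:
Char counts: '$':1, '9':1, 'F':1, 'e':2, 'g':1, 'h':1, 'i':1, 'l':1, 'm':1, 'n':1, 'o':1, 'r':1, 'v':1, 'w':1
C (first-col start): C('$')=0, C('9')=1, C('F')=2, C('e')=3, C('g')=5, C('h')=6, C('i')=7, C('l')=8, C('m')=9, C('n')=10, C('o')=11, C('r')=12, C('v')=13, C('w')=14
L[0]='F': occ=0, LF[0]=C('F')+0=2+0=2
L[1]='g': occ=0, LF[1]=C('g')+0=5+0=5
L[2]='9': occ=0, LF[2]=C('9')+0=1+0=1
L[3]='h': occ=0, LF[3]=C('h')+0=6+0=6
L[4]='v': occ=0, LF[4]=C('v')+0=13+0=13
L[5]='n': occ=0, LF[5]=C('n')+0=10+0=10
L[6]='w': occ=0, LF[6]=C('w')+0=14+0=14
L[7]='m': occ=0, LF[7]=C('m')+0=9+0=9
L[8]='e': occ=0, LF[8]=C('e')+0=3+0=3
L[9]='l': occ=0, LF[9]=C('l')+0=8+0=8
L[10]='i': occ=0, LF[10]=C('i')+0=7+0=7
L[11]='$': occ=0, LF[11]=C('$')+0=0+0=0
L[12]='e': occ=1, LF[12]=C('e')+1=3+1=4
L[13]='o': occ=0, LF[13]=C('o')+0=11+0=11
L[14]='r': occ=0, LF[14]=C('r')+0=12+0=12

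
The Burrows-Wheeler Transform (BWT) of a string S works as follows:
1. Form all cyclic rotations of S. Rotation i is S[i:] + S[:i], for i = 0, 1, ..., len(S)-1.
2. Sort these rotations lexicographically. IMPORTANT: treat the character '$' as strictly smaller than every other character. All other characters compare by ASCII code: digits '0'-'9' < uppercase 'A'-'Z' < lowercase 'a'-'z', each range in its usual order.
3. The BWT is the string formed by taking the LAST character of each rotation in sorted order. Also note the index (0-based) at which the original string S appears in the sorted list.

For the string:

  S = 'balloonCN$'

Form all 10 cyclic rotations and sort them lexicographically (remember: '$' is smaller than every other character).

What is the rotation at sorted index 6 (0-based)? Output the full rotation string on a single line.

Answer: loonCN$bal

Derivation:
All 10 rotations (rotation i = S[i:]+S[:i]):
  rot[0] = balloonCN$
  rot[1] = alloonCN$b
  rot[2] = lloonCN$ba
  rot[3] = loonCN$bal
  rot[4] = oonCN$ball
  rot[5] = onCN$ballo
  rot[6] = nCN$balloo
  rot[7] = CN$balloon
  rot[8] = N$balloonC
  rot[9] = $balloonCN
Sorted (with $ < everything):
  sorted[0] = $balloonCN
  sorted[1] = CN$balloon
  sorted[2] = N$balloonC
  sorted[3] = alloonCN$b
  sorted[4] = balloonCN$
  sorted[5] = lloonCN$ba
  sorted[6] = loonCN$bal
  sorted[7] = nCN$balloo
  sorted[8] = onCN$ballo
  sorted[9] = oonCN$ball
sorted[6] = loonCN$bal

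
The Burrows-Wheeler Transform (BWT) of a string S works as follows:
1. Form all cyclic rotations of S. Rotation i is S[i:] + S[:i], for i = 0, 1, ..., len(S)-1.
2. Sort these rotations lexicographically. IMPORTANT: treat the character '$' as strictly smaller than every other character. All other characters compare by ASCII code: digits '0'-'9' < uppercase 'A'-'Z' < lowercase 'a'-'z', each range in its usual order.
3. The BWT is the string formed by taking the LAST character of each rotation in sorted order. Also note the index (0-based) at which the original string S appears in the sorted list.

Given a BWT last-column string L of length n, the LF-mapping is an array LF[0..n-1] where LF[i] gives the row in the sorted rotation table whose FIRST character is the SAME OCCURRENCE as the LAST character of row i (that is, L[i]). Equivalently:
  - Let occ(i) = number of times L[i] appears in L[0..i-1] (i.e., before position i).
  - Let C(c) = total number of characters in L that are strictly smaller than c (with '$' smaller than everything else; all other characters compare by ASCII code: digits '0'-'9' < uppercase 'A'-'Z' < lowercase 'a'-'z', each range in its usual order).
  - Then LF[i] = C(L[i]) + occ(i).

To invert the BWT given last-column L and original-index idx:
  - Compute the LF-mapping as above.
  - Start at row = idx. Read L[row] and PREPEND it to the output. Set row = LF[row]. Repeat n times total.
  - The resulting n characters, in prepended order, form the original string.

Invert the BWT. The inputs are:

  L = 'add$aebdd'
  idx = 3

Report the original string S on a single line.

LF mapping: 1 4 5 0 2 8 3 6 7
Walk LF starting at row 3, prepending L[row]:
  step 1: row=3, L[3]='$', prepend. Next row=LF[3]=0
  step 2: row=0, L[0]='a', prepend. Next row=LF[0]=1
  step 3: row=1, L[1]='d', prepend. Next row=LF[1]=4
  step 4: row=4, L[4]='a', prepend. Next row=LF[4]=2
  step 5: row=2, L[2]='d', prepend. Next row=LF[2]=5
  step 6: row=5, L[5]='e', prepend. Next row=LF[5]=8
  step 7: row=8, L[8]='d', prepend. Next row=LF[8]=7
  step 8: row=7, L[7]='d', prepend. Next row=LF[7]=6
  step 9: row=6, L[6]='b', prepend. Next row=LF[6]=3
Reversed output: bddedada$

Answer: bddedada$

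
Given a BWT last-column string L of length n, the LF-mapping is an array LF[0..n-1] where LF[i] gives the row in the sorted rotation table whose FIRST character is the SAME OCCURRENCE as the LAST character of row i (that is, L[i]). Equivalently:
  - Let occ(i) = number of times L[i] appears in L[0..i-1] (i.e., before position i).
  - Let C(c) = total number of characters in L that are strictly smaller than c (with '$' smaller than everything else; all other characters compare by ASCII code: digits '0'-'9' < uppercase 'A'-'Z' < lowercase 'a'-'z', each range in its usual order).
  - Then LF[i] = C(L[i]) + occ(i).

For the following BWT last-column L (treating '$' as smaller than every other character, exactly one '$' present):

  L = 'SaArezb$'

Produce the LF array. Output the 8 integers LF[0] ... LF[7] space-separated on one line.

Answer: 2 3 1 6 5 7 4 0

Derivation:
Char counts: '$':1, 'A':1, 'S':1, 'a':1, 'b':1, 'e':1, 'r':1, 'z':1
C (first-col start): C('$')=0, C('A')=1, C('S')=2, C('a')=3, C('b')=4, C('e')=5, C('r')=6, C('z')=7
L[0]='S': occ=0, LF[0]=C('S')+0=2+0=2
L[1]='a': occ=0, LF[1]=C('a')+0=3+0=3
L[2]='A': occ=0, LF[2]=C('A')+0=1+0=1
L[3]='r': occ=0, LF[3]=C('r')+0=6+0=6
L[4]='e': occ=0, LF[4]=C('e')+0=5+0=5
L[5]='z': occ=0, LF[5]=C('z')+0=7+0=7
L[6]='b': occ=0, LF[6]=C('b')+0=4+0=4
L[7]='$': occ=0, LF[7]=C('$')+0=0+0=0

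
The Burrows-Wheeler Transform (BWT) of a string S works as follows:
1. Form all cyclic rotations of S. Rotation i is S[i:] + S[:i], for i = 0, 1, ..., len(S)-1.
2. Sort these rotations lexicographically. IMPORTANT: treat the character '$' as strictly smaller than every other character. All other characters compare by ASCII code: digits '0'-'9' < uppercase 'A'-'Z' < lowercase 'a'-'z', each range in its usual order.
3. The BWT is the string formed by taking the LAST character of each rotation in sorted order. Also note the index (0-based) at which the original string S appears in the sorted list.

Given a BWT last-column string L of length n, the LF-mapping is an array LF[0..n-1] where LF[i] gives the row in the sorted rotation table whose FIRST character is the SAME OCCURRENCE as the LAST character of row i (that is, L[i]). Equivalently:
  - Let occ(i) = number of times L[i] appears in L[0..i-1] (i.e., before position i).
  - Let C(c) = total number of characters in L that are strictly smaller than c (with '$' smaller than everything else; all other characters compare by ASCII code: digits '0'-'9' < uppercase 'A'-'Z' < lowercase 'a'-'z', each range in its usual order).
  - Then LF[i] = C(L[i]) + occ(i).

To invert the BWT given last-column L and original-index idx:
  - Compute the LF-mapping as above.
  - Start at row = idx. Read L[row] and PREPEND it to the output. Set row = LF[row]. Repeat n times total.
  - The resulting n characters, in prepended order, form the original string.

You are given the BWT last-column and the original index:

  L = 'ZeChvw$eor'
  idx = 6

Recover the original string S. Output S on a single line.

Answer: overwheCZ$

Derivation:
LF mapping: 2 3 1 5 8 9 0 4 6 7
Walk LF starting at row 6, prepending L[row]:
  step 1: row=6, L[6]='$', prepend. Next row=LF[6]=0
  step 2: row=0, L[0]='Z', prepend. Next row=LF[0]=2
  step 3: row=2, L[2]='C', prepend. Next row=LF[2]=1
  step 4: row=1, L[1]='e', prepend. Next row=LF[1]=3
  step 5: row=3, L[3]='h', prepend. Next row=LF[3]=5
  step 6: row=5, L[5]='w', prepend. Next row=LF[5]=9
  step 7: row=9, L[9]='r', prepend. Next row=LF[9]=7
  step 8: row=7, L[7]='e', prepend. Next row=LF[7]=4
  step 9: row=4, L[4]='v', prepend. Next row=LF[4]=8
  step 10: row=8, L[8]='o', prepend. Next row=LF[8]=6
Reversed output: overwheCZ$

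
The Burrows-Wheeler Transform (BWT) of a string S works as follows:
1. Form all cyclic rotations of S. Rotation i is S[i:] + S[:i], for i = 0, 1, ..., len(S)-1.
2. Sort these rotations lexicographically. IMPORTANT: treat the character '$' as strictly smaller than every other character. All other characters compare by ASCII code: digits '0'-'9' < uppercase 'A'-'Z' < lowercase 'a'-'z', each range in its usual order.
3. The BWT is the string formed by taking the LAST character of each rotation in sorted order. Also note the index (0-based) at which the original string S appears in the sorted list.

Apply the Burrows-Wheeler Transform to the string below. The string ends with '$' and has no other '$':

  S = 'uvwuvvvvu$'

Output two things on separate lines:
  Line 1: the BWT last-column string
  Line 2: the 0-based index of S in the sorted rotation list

Answer: uvw$vvvuuv
3

Derivation:
All 10 rotations (rotation i = S[i:]+S[:i]):
  rot[0] = uvwuvvvvu$
  rot[1] = vwuvvvvu$u
  rot[2] = wuvvvvu$uv
  rot[3] = uvvvvu$uvw
  rot[4] = vvvvu$uvwu
  rot[5] = vvvu$uvwuv
  rot[6] = vvu$uvwuvv
  rot[7] = vu$uvwuvvv
  rot[8] = u$uvwuvvvv
  rot[9] = $uvwuvvvvu
Sorted (with $ < everything):
  sorted[0] = $uvwuvvvvu  (last char: 'u')
  sorted[1] = u$uvwuvvvv  (last char: 'v')
  sorted[2] = uvvvvu$uvw  (last char: 'w')
  sorted[3] = uvwuvvvvu$  (last char: '$')
  sorted[4] = vu$uvwuvvv  (last char: 'v')
  sorted[5] = vvu$uvwuvv  (last char: 'v')
  sorted[6] = vvvu$uvwuv  (last char: 'v')
  sorted[7] = vvvvu$uvwu  (last char: 'u')
  sorted[8] = vwuvvvvu$u  (last char: 'u')
  sorted[9] = wuvvvvu$uv  (last char: 'v')
Last column: uvw$vvvuuv
Original string S is at sorted index 3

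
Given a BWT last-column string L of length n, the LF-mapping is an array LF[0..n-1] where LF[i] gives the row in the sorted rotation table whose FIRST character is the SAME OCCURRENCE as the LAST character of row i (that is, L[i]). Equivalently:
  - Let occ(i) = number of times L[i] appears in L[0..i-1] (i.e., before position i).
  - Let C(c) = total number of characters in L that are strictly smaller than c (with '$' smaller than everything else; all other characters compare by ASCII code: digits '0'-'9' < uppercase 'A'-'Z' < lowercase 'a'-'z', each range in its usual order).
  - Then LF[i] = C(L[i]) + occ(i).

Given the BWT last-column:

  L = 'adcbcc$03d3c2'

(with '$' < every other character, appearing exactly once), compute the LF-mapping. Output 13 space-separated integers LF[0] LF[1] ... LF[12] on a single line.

Answer: 5 11 7 6 8 9 0 1 3 12 4 10 2

Derivation:
Char counts: '$':1, '0':1, '2':1, '3':2, 'a':1, 'b':1, 'c':4, 'd':2
C (first-col start): C('$')=0, C('0')=1, C('2')=2, C('3')=3, C('a')=5, C('b')=6, C('c')=7, C('d')=11
L[0]='a': occ=0, LF[0]=C('a')+0=5+0=5
L[1]='d': occ=0, LF[1]=C('d')+0=11+0=11
L[2]='c': occ=0, LF[2]=C('c')+0=7+0=7
L[3]='b': occ=0, LF[3]=C('b')+0=6+0=6
L[4]='c': occ=1, LF[4]=C('c')+1=7+1=8
L[5]='c': occ=2, LF[5]=C('c')+2=7+2=9
L[6]='$': occ=0, LF[6]=C('$')+0=0+0=0
L[7]='0': occ=0, LF[7]=C('0')+0=1+0=1
L[8]='3': occ=0, LF[8]=C('3')+0=3+0=3
L[9]='d': occ=1, LF[9]=C('d')+1=11+1=12
L[10]='3': occ=1, LF[10]=C('3')+1=3+1=4
L[11]='c': occ=3, LF[11]=C('c')+3=7+3=10
L[12]='2': occ=0, LF[12]=C('2')+0=2+0=2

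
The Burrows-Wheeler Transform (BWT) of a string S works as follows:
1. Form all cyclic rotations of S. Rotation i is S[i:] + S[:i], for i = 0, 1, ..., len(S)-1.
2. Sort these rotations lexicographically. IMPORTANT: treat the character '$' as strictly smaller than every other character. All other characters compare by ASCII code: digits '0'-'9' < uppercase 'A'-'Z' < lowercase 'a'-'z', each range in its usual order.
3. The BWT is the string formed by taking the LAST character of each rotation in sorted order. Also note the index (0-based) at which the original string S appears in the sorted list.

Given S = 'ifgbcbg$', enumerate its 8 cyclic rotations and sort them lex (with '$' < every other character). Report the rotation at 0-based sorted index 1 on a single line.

All 8 rotations (rotation i = S[i:]+S[:i]):
  rot[0] = ifgbcbg$
  rot[1] = fgbcbg$i
  rot[2] = gbcbg$if
  rot[3] = bcbg$ifg
  rot[4] = cbg$ifgb
  rot[5] = bg$ifgbc
  rot[6] = g$ifgbcb
  rot[7] = $ifgbcbg
Sorted (with $ < everything):
  sorted[0] = $ifgbcbg
  sorted[1] = bcbg$ifg
  sorted[2] = bg$ifgbc
  sorted[3] = cbg$ifgb
  sorted[4] = fgbcbg$i
  sorted[5] = g$ifgbcb
  sorted[6] = gbcbg$if
  sorted[7] = ifgbcbg$
sorted[1] = bcbg$ifg

Answer: bcbg$ifg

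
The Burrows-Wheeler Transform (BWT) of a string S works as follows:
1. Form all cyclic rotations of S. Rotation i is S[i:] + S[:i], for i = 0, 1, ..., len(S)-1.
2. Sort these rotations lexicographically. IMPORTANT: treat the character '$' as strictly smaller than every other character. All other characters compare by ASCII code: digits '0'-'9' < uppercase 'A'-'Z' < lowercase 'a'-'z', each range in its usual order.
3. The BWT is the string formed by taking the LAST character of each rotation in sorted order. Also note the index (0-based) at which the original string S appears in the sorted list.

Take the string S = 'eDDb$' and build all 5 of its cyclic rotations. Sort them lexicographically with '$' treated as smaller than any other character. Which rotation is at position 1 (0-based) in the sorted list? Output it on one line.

All 5 rotations (rotation i = S[i:]+S[:i]):
  rot[0] = eDDb$
  rot[1] = DDb$e
  rot[2] = Db$eD
  rot[3] = b$eDD
  rot[4] = $eDDb
Sorted (with $ < everything):
  sorted[0] = $eDDb
  sorted[1] = DDb$e
  sorted[2] = Db$eD
  sorted[3] = b$eDD
  sorted[4] = eDDb$
sorted[1] = DDb$e

Answer: DDb$e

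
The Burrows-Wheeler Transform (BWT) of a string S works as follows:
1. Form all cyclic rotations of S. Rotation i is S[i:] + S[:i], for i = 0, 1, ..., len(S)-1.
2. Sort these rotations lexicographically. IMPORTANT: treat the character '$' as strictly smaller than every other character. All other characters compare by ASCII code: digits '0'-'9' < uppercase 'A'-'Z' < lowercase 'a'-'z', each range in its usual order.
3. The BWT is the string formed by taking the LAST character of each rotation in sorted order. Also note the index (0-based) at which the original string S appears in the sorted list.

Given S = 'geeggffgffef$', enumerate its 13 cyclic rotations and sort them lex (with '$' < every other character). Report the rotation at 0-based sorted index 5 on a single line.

All 13 rotations (rotation i = S[i:]+S[:i]):
  rot[0] = geeggffgffef$
  rot[1] = eeggffgffef$g
  rot[2] = eggffgffef$ge
  rot[3] = ggffgffef$gee
  rot[4] = gffgffef$geeg
  rot[5] = ffgffef$geegg
  rot[6] = fgffef$geeggf
  rot[7] = gffef$geeggff
  rot[8] = ffef$geeggffg
  rot[9] = fef$geeggffgf
  rot[10] = ef$geeggffgff
  rot[11] = f$geeggffgffe
  rot[12] = $geeggffgffef
Sorted (with $ < everything):
  sorted[0] = $geeggffgffef
  sorted[1] = eeggffgffef$g
  sorted[2] = ef$geeggffgff
  sorted[3] = eggffgffef$ge
  sorted[4] = f$geeggffgffe
  sorted[5] = fef$geeggffgf
  sorted[6] = ffef$geeggffg
  sorted[7] = ffgffef$geegg
  sorted[8] = fgffef$geeggf
  sorted[9] = geeggffgffef$
  sorted[10] = gffef$geeggff
  sorted[11] = gffgffef$geeg
  sorted[12] = ggffgffef$gee
sorted[5] = fef$geeggffgf

Answer: fef$geeggffgf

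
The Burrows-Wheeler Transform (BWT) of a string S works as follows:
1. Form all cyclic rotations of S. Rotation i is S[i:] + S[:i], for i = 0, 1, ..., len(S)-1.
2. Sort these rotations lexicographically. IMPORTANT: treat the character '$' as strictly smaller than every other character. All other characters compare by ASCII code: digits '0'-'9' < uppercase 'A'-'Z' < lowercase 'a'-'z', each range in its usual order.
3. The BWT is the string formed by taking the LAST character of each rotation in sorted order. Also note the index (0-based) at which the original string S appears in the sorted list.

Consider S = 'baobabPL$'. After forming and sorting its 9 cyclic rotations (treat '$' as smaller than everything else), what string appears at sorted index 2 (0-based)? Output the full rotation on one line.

Answer: PL$baobab

Derivation:
All 9 rotations (rotation i = S[i:]+S[:i]):
  rot[0] = baobabPL$
  rot[1] = aobabPL$b
  rot[2] = obabPL$ba
  rot[3] = babPL$bao
  rot[4] = abPL$baob
  rot[5] = bPL$baoba
  rot[6] = PL$baobab
  rot[7] = L$baobabP
  rot[8] = $baobabPL
Sorted (with $ < everything):
  sorted[0] = $baobabPL
  sorted[1] = L$baobabP
  sorted[2] = PL$baobab
  sorted[3] = abPL$baob
  sorted[4] = aobabPL$b
  sorted[5] = bPL$baoba
  sorted[6] = babPL$bao
  sorted[7] = baobabPL$
  sorted[8] = obabPL$ba
sorted[2] = PL$baobab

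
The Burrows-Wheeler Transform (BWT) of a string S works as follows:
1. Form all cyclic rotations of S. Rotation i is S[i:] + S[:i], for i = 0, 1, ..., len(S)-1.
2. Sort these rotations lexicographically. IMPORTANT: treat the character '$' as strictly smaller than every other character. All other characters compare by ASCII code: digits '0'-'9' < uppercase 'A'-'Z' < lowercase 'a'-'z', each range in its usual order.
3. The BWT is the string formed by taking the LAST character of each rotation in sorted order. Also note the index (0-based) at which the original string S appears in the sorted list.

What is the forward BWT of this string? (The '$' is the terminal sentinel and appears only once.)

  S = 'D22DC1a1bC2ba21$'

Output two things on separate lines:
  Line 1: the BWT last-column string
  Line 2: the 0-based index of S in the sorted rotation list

All 16 rotations (rotation i = S[i:]+S[:i]):
  rot[0] = D22DC1a1bC2ba21$
  rot[1] = 22DC1a1bC2ba21$D
  rot[2] = 2DC1a1bC2ba21$D2
  rot[3] = DC1a1bC2ba21$D22
  rot[4] = C1a1bC2ba21$D22D
  rot[5] = 1a1bC2ba21$D22DC
  rot[6] = a1bC2ba21$D22DC1
  rot[7] = 1bC2ba21$D22DC1a
  rot[8] = bC2ba21$D22DC1a1
  rot[9] = C2ba21$D22DC1a1b
  rot[10] = 2ba21$D22DC1a1bC
  rot[11] = ba21$D22DC1a1bC2
  rot[12] = a21$D22DC1a1bC2b
  rot[13] = 21$D22DC1a1bC2ba
  rot[14] = 1$D22DC1a1bC2ba2
  rot[15] = $D22DC1a1bC2ba21
Sorted (with $ < everything):
  sorted[0] = $D22DC1a1bC2ba21  (last char: '1')
  sorted[1] = 1$D22DC1a1bC2ba2  (last char: '2')
  sorted[2] = 1a1bC2ba21$D22DC  (last char: 'C')
  sorted[3] = 1bC2ba21$D22DC1a  (last char: 'a')
  sorted[4] = 21$D22DC1a1bC2ba  (last char: 'a')
  sorted[5] = 22DC1a1bC2ba21$D  (last char: 'D')
  sorted[6] = 2DC1a1bC2ba21$D2  (last char: '2')
  sorted[7] = 2ba21$D22DC1a1bC  (last char: 'C')
  sorted[8] = C1a1bC2ba21$D22D  (last char: 'D')
  sorted[9] = C2ba21$D22DC1a1b  (last char: 'b')
  sorted[10] = D22DC1a1bC2ba21$  (last char: '$')
  sorted[11] = DC1a1bC2ba21$D22  (last char: '2')
  sorted[12] = a1bC2ba21$D22DC1  (last char: '1')
  sorted[13] = a21$D22DC1a1bC2b  (last char: 'b')
  sorted[14] = bC2ba21$D22DC1a1  (last char: '1')
  sorted[15] = ba21$D22DC1a1bC2  (last char: '2')
Last column: 12CaaD2CDb$21b12
Original string S is at sorted index 10

Answer: 12CaaD2CDb$21b12
10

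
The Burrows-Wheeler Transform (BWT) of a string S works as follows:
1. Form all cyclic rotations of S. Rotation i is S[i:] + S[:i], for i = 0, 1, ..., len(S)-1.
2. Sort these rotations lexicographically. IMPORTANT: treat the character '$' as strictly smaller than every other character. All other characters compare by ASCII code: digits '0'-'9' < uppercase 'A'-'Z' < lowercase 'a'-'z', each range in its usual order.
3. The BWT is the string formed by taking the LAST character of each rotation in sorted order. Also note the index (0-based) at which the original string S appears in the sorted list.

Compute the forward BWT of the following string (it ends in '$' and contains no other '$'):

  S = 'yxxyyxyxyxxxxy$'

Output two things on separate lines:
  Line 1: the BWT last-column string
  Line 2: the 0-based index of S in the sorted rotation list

All 15 rotations (rotation i = S[i:]+S[:i]):
  rot[0] = yxxyyxyxyxxxxy$
  rot[1] = xxyyxyxyxxxxy$y
  rot[2] = xyyxyxyxxxxy$yx
  rot[3] = yyxyxyxxxxy$yxx
  rot[4] = yxyxyxxxxy$yxxy
  rot[5] = xyxyxxxxy$yxxyy
  rot[6] = yxyxxxxy$yxxyyx
  rot[7] = xyxxxxy$yxxyyxy
  rot[8] = yxxxxy$yxxyyxyx
  rot[9] = xxxxy$yxxyyxyxy
  rot[10] = xxxy$yxxyyxyxyx
  rot[11] = xxy$yxxyyxyxyxx
  rot[12] = xy$yxxyyxyxyxxx
  rot[13] = y$yxxyyxyxyxxxx
  rot[14] = $yxxyyxyxyxxxxy
Sorted (with $ < everything):
  sorted[0] = $yxxyyxyxyxxxxy  (last char: 'y')
  sorted[1] = xxxxy$yxxyyxyxy  (last char: 'y')
  sorted[2] = xxxy$yxxyyxyxyx  (last char: 'x')
  sorted[3] = xxy$yxxyyxyxyxx  (last char: 'x')
  sorted[4] = xxyyxyxyxxxxy$y  (last char: 'y')
  sorted[5] = xy$yxxyyxyxyxxx  (last char: 'x')
  sorted[6] = xyxxxxy$yxxyyxy  (last char: 'y')
  sorted[7] = xyxyxxxxy$yxxyy  (last char: 'y')
  sorted[8] = xyyxyxyxxxxy$yx  (last char: 'x')
  sorted[9] = y$yxxyyxyxyxxxx  (last char: 'x')
  sorted[10] = yxxxxy$yxxyyxyx  (last char: 'x')
  sorted[11] = yxxyyxyxyxxxxy$  (last char: '$')
  sorted[12] = yxyxxxxy$yxxyyx  (last char: 'x')
  sorted[13] = yxyxyxxxxy$yxxy  (last char: 'y')
  sorted[14] = yyxyxyxxxxy$yxx  (last char: 'x')
Last column: yyxxyxyyxxx$xyx
Original string S is at sorted index 11

Answer: yyxxyxyyxxx$xyx
11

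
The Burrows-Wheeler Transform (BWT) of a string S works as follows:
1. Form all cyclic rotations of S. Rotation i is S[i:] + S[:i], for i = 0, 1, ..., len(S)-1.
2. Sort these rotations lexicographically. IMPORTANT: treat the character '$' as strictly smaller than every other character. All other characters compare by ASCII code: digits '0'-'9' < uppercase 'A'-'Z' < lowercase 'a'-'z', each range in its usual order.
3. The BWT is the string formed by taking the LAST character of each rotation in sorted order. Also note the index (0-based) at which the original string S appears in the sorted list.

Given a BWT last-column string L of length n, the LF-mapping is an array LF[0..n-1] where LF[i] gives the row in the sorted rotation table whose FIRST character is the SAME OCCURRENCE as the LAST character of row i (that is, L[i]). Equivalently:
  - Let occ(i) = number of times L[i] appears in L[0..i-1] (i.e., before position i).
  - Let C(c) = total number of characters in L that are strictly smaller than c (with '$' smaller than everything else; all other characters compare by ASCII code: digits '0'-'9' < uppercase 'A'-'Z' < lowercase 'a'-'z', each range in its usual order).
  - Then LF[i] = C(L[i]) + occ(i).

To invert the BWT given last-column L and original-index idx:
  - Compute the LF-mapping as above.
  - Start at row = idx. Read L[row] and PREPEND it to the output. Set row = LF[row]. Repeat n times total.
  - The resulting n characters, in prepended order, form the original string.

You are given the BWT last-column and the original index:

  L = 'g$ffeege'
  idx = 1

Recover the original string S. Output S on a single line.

LF mapping: 6 0 4 5 1 2 7 3
Walk LF starting at row 1, prepending L[row]:
  step 1: row=1, L[1]='$', prepend. Next row=LF[1]=0
  step 2: row=0, L[0]='g', prepend. Next row=LF[0]=6
  step 3: row=6, L[6]='g', prepend. Next row=LF[6]=7
  step 4: row=7, L[7]='e', prepend. Next row=LF[7]=3
  step 5: row=3, L[3]='f', prepend. Next row=LF[3]=5
  step 6: row=5, L[5]='e', prepend. Next row=LF[5]=2
  step 7: row=2, L[2]='f', prepend. Next row=LF[2]=4
  step 8: row=4, L[4]='e', prepend. Next row=LF[4]=1
Reversed output: efefegg$

Answer: efefegg$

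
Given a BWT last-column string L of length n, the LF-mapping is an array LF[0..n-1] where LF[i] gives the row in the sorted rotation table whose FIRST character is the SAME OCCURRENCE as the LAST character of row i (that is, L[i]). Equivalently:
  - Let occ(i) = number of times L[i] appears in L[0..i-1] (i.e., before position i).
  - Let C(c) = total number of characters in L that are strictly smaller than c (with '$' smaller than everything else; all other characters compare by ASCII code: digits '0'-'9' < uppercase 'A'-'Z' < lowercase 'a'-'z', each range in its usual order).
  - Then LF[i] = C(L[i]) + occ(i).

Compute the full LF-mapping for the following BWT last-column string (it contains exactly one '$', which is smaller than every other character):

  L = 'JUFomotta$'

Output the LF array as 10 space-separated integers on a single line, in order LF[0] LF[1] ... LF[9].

Answer: 2 3 1 6 5 7 8 9 4 0

Derivation:
Char counts: '$':1, 'F':1, 'J':1, 'U':1, 'a':1, 'm':1, 'o':2, 't':2
C (first-col start): C('$')=0, C('F')=1, C('J')=2, C('U')=3, C('a')=4, C('m')=5, C('o')=6, C('t')=8
L[0]='J': occ=0, LF[0]=C('J')+0=2+0=2
L[1]='U': occ=0, LF[1]=C('U')+0=3+0=3
L[2]='F': occ=0, LF[2]=C('F')+0=1+0=1
L[3]='o': occ=0, LF[3]=C('o')+0=6+0=6
L[4]='m': occ=0, LF[4]=C('m')+0=5+0=5
L[5]='o': occ=1, LF[5]=C('o')+1=6+1=7
L[6]='t': occ=0, LF[6]=C('t')+0=8+0=8
L[7]='t': occ=1, LF[7]=C('t')+1=8+1=9
L[8]='a': occ=0, LF[8]=C('a')+0=4+0=4
L[9]='$': occ=0, LF[9]=C('$')+0=0+0=0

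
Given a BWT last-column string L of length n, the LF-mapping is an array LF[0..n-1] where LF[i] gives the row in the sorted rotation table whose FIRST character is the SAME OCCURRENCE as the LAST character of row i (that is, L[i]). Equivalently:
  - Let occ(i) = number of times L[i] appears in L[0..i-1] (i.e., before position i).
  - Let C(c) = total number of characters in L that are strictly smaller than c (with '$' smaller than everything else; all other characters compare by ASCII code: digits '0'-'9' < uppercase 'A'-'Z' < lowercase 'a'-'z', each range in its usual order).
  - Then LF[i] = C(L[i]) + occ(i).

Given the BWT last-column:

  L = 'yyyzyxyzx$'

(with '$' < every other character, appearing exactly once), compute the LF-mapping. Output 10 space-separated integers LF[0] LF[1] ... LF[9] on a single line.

Char counts: '$':1, 'x':2, 'y':5, 'z':2
C (first-col start): C('$')=0, C('x')=1, C('y')=3, C('z')=8
L[0]='y': occ=0, LF[0]=C('y')+0=3+0=3
L[1]='y': occ=1, LF[1]=C('y')+1=3+1=4
L[2]='y': occ=2, LF[2]=C('y')+2=3+2=5
L[3]='z': occ=0, LF[3]=C('z')+0=8+0=8
L[4]='y': occ=3, LF[4]=C('y')+3=3+3=6
L[5]='x': occ=0, LF[5]=C('x')+0=1+0=1
L[6]='y': occ=4, LF[6]=C('y')+4=3+4=7
L[7]='z': occ=1, LF[7]=C('z')+1=8+1=9
L[8]='x': occ=1, LF[8]=C('x')+1=1+1=2
L[9]='$': occ=0, LF[9]=C('$')+0=0+0=0

Answer: 3 4 5 8 6 1 7 9 2 0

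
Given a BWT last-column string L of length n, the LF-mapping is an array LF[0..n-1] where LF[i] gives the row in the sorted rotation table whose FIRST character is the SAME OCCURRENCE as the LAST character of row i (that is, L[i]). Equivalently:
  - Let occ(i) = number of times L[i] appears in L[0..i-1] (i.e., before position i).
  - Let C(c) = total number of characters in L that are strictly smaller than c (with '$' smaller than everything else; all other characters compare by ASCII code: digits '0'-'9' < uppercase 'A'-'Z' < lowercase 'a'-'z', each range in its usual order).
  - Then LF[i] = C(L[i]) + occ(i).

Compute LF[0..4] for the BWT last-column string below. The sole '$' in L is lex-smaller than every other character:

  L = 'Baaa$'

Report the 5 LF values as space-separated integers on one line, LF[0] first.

Char counts: '$':1, 'B':1, 'a':3
C (first-col start): C('$')=0, C('B')=1, C('a')=2
L[0]='B': occ=0, LF[0]=C('B')+0=1+0=1
L[1]='a': occ=0, LF[1]=C('a')+0=2+0=2
L[2]='a': occ=1, LF[2]=C('a')+1=2+1=3
L[3]='a': occ=2, LF[3]=C('a')+2=2+2=4
L[4]='$': occ=0, LF[4]=C('$')+0=0+0=0

Answer: 1 2 3 4 0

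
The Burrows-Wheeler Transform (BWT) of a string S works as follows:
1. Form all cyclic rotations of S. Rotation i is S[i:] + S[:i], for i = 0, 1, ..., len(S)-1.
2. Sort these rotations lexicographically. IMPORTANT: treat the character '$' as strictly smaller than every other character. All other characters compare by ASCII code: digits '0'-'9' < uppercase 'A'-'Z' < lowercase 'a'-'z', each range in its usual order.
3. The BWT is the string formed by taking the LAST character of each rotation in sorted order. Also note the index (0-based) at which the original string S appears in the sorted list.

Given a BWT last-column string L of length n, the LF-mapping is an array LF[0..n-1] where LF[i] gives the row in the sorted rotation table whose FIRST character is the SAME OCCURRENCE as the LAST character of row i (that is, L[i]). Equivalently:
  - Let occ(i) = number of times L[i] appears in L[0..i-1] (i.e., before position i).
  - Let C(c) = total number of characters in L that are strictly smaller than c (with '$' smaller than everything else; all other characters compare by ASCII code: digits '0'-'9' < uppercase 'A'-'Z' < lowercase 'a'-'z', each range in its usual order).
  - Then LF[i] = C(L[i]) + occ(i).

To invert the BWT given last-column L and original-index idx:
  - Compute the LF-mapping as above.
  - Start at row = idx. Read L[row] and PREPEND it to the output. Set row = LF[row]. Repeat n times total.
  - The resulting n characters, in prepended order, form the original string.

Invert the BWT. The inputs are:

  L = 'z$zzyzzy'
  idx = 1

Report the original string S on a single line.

LF mapping: 3 0 4 5 1 6 7 2
Walk LF starting at row 1, prepending L[row]:
  step 1: row=1, L[1]='$', prepend. Next row=LF[1]=0
  step 2: row=0, L[0]='z', prepend. Next row=LF[0]=3
  step 3: row=3, L[3]='z', prepend. Next row=LF[3]=5
  step 4: row=5, L[5]='z', prepend. Next row=LF[5]=6
  step 5: row=6, L[6]='z', prepend. Next row=LF[6]=7
  step 6: row=7, L[7]='y', prepend. Next row=LF[7]=2
  step 7: row=2, L[2]='z', prepend. Next row=LF[2]=4
  step 8: row=4, L[4]='y', prepend. Next row=LF[4]=1
Reversed output: yzyzzzz$

Answer: yzyzzzz$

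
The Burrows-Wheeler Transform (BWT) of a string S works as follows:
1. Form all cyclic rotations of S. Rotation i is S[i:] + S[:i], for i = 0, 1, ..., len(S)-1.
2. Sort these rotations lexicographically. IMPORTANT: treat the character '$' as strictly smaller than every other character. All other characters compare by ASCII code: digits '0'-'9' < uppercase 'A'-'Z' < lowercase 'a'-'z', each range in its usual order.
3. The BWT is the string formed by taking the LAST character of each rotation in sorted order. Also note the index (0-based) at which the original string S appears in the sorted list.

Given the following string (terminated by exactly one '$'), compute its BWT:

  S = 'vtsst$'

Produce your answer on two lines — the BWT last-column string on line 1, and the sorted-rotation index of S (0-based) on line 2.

All 6 rotations (rotation i = S[i:]+S[:i]):
  rot[0] = vtsst$
  rot[1] = tsst$v
  rot[2] = sst$vt
  rot[3] = st$vts
  rot[4] = t$vtss
  rot[5] = $vtsst
Sorted (with $ < everything):
  sorted[0] = $vtsst  (last char: 't')
  sorted[1] = sst$vt  (last char: 't')
  sorted[2] = st$vts  (last char: 's')
  sorted[3] = t$vtss  (last char: 's')
  sorted[4] = tsst$v  (last char: 'v')
  sorted[5] = vtsst$  (last char: '$')
Last column: ttssv$
Original string S is at sorted index 5

Answer: ttssv$
5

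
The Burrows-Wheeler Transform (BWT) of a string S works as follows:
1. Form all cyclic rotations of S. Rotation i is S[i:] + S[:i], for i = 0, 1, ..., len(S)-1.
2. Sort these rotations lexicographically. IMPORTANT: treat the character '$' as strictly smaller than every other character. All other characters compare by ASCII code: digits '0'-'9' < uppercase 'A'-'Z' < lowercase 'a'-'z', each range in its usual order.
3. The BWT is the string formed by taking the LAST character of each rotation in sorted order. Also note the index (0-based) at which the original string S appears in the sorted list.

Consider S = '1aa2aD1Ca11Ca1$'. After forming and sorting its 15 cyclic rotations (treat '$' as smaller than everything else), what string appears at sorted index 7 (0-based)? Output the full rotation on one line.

All 15 rotations (rotation i = S[i:]+S[:i]):
  rot[0] = 1aa2aD1Ca11Ca1$
  rot[1] = aa2aD1Ca11Ca1$1
  rot[2] = a2aD1Ca11Ca1$1a
  rot[3] = 2aD1Ca11Ca1$1aa
  rot[4] = aD1Ca11Ca1$1aa2
  rot[5] = D1Ca11Ca1$1aa2a
  rot[6] = 1Ca11Ca1$1aa2aD
  rot[7] = Ca11Ca1$1aa2aD1
  rot[8] = a11Ca1$1aa2aD1C
  rot[9] = 11Ca1$1aa2aD1Ca
  rot[10] = 1Ca1$1aa2aD1Ca1
  rot[11] = Ca1$1aa2aD1Ca11
  rot[12] = a1$1aa2aD1Ca11C
  rot[13] = 1$1aa2aD1Ca11Ca
  rot[14] = $1aa2aD1Ca11Ca1
Sorted (with $ < everything):
  sorted[0] = $1aa2aD1Ca11Ca1
  sorted[1] = 1$1aa2aD1Ca11Ca
  sorted[2] = 11Ca1$1aa2aD1Ca
  sorted[3] = 1Ca1$1aa2aD1Ca1
  sorted[4] = 1Ca11Ca1$1aa2aD
  sorted[5] = 1aa2aD1Ca11Ca1$
  sorted[6] = 2aD1Ca11Ca1$1aa
  sorted[7] = Ca1$1aa2aD1Ca11
  sorted[8] = Ca11Ca1$1aa2aD1
  sorted[9] = D1Ca11Ca1$1aa2a
  sorted[10] = a1$1aa2aD1Ca11C
  sorted[11] = a11Ca1$1aa2aD1C
  sorted[12] = a2aD1Ca11Ca1$1a
  sorted[13] = aD1Ca11Ca1$1aa2
  sorted[14] = aa2aD1Ca11Ca1$1
sorted[7] = Ca1$1aa2aD1Ca11

Answer: Ca1$1aa2aD1Ca11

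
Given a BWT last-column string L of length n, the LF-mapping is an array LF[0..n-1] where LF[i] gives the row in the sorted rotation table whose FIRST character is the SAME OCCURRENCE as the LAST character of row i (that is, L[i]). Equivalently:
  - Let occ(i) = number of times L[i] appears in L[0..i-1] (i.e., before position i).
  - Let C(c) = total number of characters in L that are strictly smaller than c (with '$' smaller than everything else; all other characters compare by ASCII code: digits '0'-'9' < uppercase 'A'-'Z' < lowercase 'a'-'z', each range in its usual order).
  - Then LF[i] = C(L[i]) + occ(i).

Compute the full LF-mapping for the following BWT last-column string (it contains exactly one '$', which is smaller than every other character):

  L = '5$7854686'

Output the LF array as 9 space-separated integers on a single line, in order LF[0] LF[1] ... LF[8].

Answer: 2 0 6 7 3 1 4 8 5

Derivation:
Char counts: '$':1, '4':1, '5':2, '6':2, '7':1, '8':2
C (first-col start): C('$')=0, C('4')=1, C('5')=2, C('6')=4, C('7')=6, C('8')=7
L[0]='5': occ=0, LF[0]=C('5')+0=2+0=2
L[1]='$': occ=0, LF[1]=C('$')+0=0+0=0
L[2]='7': occ=0, LF[2]=C('7')+0=6+0=6
L[3]='8': occ=0, LF[3]=C('8')+0=7+0=7
L[4]='5': occ=1, LF[4]=C('5')+1=2+1=3
L[5]='4': occ=0, LF[5]=C('4')+0=1+0=1
L[6]='6': occ=0, LF[6]=C('6')+0=4+0=4
L[7]='8': occ=1, LF[7]=C('8')+1=7+1=8
L[8]='6': occ=1, LF[8]=C('6')+1=4+1=5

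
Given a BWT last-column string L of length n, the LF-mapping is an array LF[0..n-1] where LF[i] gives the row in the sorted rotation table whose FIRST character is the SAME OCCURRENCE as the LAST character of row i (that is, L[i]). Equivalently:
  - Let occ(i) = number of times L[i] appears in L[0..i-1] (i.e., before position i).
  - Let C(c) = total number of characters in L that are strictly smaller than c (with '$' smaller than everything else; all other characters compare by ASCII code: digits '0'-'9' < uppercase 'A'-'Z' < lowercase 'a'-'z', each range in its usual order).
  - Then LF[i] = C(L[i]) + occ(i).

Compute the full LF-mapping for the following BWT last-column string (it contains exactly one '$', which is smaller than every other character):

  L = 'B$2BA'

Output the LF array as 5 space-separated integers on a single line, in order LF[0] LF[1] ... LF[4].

Answer: 3 0 1 4 2

Derivation:
Char counts: '$':1, '2':1, 'A':1, 'B':2
C (first-col start): C('$')=0, C('2')=1, C('A')=2, C('B')=3
L[0]='B': occ=0, LF[0]=C('B')+0=3+0=3
L[1]='$': occ=0, LF[1]=C('$')+0=0+0=0
L[2]='2': occ=0, LF[2]=C('2')+0=1+0=1
L[3]='B': occ=1, LF[3]=C('B')+1=3+1=4
L[4]='A': occ=0, LF[4]=C('A')+0=2+0=2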